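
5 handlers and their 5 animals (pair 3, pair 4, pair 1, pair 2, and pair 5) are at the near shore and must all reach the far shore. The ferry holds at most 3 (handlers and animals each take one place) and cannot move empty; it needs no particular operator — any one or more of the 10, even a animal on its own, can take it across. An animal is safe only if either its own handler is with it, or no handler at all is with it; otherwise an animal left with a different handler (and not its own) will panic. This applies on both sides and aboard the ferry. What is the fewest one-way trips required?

11

Counting alone: each trip to the far shore takes at most 3 across and each return brings at least 1 back, so after t trips out (and t−1 returns) at most 3t − (t−1) of the 10 are across; that first reaches 10 at t = 5, so at least 9 crossings are needed.
The safety rule pushes this higher. Following every safe sequence of crossings, the most of the 10 that can be at the far shore as the ferry arrives there on crossing 9 is 9 — never all 10.
So no plan with fewer than 11 crossings exists, and this one achieves 11:
1. animal 3 and handler 3 cross → the far shore.
2. handler 3 crosses ← the near shore.
3. animal 1, animal 2, and animal 4 cross → the far shore.
4. animal 3 crosses ← the near shore.
5. handler 1, handler 2, and handler 4 cross → the far shore.
6. animal 4 and handler 4 cross ← the near shore.
7. handler 3, handler 4, and handler 5 cross → the far shore.
8. animal 1 crosses ← the near shore.
9. animal 3 and animal 4 cross → the far shore.
10. animal 3 crosses ← the near shore.
11. animal 1, animal 3, and animal 5 cross → the far shore.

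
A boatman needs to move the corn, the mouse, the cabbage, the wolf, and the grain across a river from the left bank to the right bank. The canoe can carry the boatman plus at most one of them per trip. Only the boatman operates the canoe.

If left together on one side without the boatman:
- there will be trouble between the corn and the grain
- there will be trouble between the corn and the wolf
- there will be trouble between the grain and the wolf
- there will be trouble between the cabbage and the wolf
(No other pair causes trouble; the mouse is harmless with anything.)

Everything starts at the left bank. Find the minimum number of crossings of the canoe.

Whatever the first load, the items left behind include a forbidden pair without the boatman. No opening move is safe, so no plan exists.

impossible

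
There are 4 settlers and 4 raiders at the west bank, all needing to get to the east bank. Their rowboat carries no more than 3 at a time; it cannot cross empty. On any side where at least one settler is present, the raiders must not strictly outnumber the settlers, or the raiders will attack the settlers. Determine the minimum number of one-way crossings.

9

Counting alone: each trip to the east bank takes at most 3 across and each return brings at least 1 back, so after t trips out (and t−1 returns) at most 3t − (t−1) of the 8 are across; that first reaches 8 at t = 4, so at least 7 crossings are needed.
The safety rule pushes this higher. Following every safe sequence of crossings, the most of the 8 that can be at the east bank as the rowboat arrives there on crossing 7 is 7 — never all 8.
So no plan with fewer than 9 crossings exists, and this one achieves 9:
1. 2 raiders → the east bank.  (the west bank: 4S 2R; the east bank: 0S 2R)
2. 1 raider ← the west bank.  (the west bank: 4S 3R; the east bank: 0S 1R)
3. 3 raiders → the east bank.  (the west bank: 4S 0R; the east bank: 0S 4R)
4. 1 raider ← the west bank.  (the west bank: 4S 1R; the east bank: 0S 3R)
5. 3 settlers → the east bank.  (the west bank: 1S 1R; the east bank: 3S 3R)
6. 1 settler and 1 raider ← the west bank.  (the west bank: 2S 2R; the east bank: 2S 2R)
7. 2 settlers → the east bank.  (the west bank: 0S 2R; the east bank: 4S 2R)
8. 1 raider ← the west bank.  (the west bank: 0S 3R; the east bank: 4S 1R)
9. 3 raiders → the east bank.  (the west bank: 0S 0R; the east bank: 4S 4R)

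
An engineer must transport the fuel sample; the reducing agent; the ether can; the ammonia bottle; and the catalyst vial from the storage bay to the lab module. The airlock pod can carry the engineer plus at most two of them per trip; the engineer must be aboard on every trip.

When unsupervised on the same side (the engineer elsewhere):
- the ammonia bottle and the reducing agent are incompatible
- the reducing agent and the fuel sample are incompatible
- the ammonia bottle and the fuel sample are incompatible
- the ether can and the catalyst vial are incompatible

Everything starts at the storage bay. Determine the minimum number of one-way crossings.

impossible

Whatever the first load, the items left behind include a forbidden pair without the engineer. No opening move is safe, so no plan exists.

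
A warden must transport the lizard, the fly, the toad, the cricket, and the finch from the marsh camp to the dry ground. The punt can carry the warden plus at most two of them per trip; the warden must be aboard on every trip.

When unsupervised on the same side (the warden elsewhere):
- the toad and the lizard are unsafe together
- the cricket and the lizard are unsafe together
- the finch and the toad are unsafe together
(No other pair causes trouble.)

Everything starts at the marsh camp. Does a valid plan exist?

Yes

1. Warden goes to the dry ground with the lizard and the toad.
2. Warden goes back to the marsh camp with the lizard.
3. Warden goes to the dry ground with the cricket and the fly.
4. Warden goes back to the marsh camp alone.
5. Warden goes to the dry ground with the finch and the lizard.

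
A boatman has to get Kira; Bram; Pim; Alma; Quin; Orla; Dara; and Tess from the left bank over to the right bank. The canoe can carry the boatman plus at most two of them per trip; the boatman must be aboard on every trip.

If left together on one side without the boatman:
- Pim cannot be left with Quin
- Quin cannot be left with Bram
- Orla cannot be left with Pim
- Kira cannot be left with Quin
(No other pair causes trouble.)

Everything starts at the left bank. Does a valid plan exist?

Yes

1. Boatman goes to the right bank with Pim and Quin.
2. Boatman goes back to the left bank with Pim.
3. Boatman goes to the right bank with Kira and Pim.
4. Boatman goes back to the left bank with Quin.
5. Boatman goes to the right bank with Alma and Bram.
6. Boatman goes back to the left bank alone.
7. Boatman goes to the right bank with Dara and Tess.
8. Boatman goes back to the left bank alone.
9. Boatman goes to the right bank with Orla and Quin.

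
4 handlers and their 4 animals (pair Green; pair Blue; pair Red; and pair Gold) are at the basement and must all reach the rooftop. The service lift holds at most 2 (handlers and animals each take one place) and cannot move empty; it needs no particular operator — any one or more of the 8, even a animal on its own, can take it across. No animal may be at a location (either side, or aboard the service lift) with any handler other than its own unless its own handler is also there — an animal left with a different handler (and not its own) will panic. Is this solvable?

Following every safe sequence of crossings from the start, the most of the 8 that can be at the rooftop as the service lift arrives there on crossings 1, 3, 5 is 2, 3, 4 respectively; the best ever achieved is 4 of 8.
From crossing 7 on, no configuration arises that was not already reachable earlier: only 44 distinct safe configurations (who is on which side, and where the service lift is) can ever be reached, none of them has everyone across, and every continuation just revisits them. So no valid plan exists.

No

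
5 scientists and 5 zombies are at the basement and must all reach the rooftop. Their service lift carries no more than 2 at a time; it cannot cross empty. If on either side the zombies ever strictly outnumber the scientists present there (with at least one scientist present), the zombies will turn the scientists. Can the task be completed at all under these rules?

No

Following every safe sequence of crossings from the start, the most of the 10 that can be at the rooftop as the service lift arrives there on crossings 1, 3, 5, 7 is 2, 3, 4, 5 respectively; the best ever achieved is 5 of 10.
From crossing 9 on, no configuration arises that was not already reachable earlier: only 13 distinct safe configurations (who is on which side, and where the service lift is) can ever be reached, none of them has everyone across, and every continuation just revisits them. They are: 0 scientists + 0 zombies across (service lift back at the start); 0 scientists + 1 zombie across (service lift there); 0 scientists + 1 zombie across (service lift back at the start); 0 scientists + 2 zombies across (service lift there); 0 scientists + 2 zombies across (service lift back at the start); 0 scientists + 3 zombies across (service lift there); 0 scientists + 3 zombies across (service lift back at the start); 0 scientists + 4 zombies across (service lift there); 0 scientists + 4 zombies across (service lift back at the start); 0 scientists + 5 zombies across (service lift there); 1 scientist + 1 zombie across (service lift there); 1 scientist + 1 zombie across (service lift back at the start); 2 scientists + 2 zombies across (service lift there). So no valid plan exists.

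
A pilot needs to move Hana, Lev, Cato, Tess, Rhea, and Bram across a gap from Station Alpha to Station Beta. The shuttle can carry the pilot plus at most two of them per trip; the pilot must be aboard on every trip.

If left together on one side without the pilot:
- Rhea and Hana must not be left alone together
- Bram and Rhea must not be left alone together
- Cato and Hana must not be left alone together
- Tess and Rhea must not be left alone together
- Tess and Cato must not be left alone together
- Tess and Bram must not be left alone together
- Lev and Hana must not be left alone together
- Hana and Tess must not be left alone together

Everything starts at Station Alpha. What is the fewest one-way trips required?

Whatever the first load, the items left behind include a forbidden pair without the pilot. No opening move is safe, so no plan exists.

impossible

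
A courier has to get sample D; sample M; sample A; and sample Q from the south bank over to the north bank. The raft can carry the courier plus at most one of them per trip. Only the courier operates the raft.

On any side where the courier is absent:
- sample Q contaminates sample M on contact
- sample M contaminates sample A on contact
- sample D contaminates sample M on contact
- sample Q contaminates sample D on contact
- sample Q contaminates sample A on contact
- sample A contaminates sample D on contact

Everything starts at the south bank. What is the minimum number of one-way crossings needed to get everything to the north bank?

impossible

Whatever the first load, the items left behind include a forbidden pair without the courier. No opening move is safe, so no plan exists.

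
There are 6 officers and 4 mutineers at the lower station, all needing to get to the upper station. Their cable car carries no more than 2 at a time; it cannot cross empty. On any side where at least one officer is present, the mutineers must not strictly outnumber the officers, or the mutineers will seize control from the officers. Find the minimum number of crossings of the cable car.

17

Counting alone: each trip to the upper station takes at most 2 across and each return brings at least 1 back, so after t trips out (and t−1 returns) at most 2t − (t−1) of the 10 are across; that first reaches 10 at t = 9, so at least 17 crossings are needed.
The plan below uses exactly 17 crossings, so it is optimal:
1. 2 mutineers → the upper station.  (the lower station: 6O 2M; the upper station: 0O 2M)
2. 1 mutineer ← the lower station.  (the lower station: 6O 3M; the upper station: 0O 1M)
3. 2 mutineers → the upper station.  (the lower station: 6O 1M; the upper station: 0O 3M)
4. 1 mutineer ← the lower station.  (the lower station: 6O 2M; the upper station: 0O 2M)
5. 2 officers → the upper station.  (the lower station: 4O 2M; the upper station: 2O 2M)
6. 1 mutineer ← the lower station.  (the lower station: 4O 3M; the upper station: 2O 1M)
7. 1 officer and 1 mutineer → the upper station.  (the lower station: 3O 2M; the upper station: 3O 2M)
8. 1 mutineer ← the lower station.  (the lower station: 3O 3M; the upper station: 3O 1M)
9. 2 mutineers → the upper station.  (the lower station: 3O 1M; the upper station: 3O 3M)
10. 1 mutineer ← the lower station.  (the lower station: 3O 2M; the upper station: 3O 2M)
11. 1 officer and 1 mutineer → the upper station.  (the lower station: 2O 1M; the upper station: 4O 3M)
12. 1 mutineer ← the lower station.  (the lower station: 2O 2M; the upper station: 4O 2M)
13. 2 mutineers → the upper station.  (the lower station: 2O 0M; the upper station: 4O 4M)
14. 1 mutineer ← the lower station.  (the lower station: 2O 1M; the upper station: 4O 3M)
15. 1 officer and 1 mutineer → the upper station.  (the lower station: 1O 0M; the upper station: 5O 4M)
16. 1 mutineer ← the lower station.  (the lower station: 1O 1M; the upper station: 5O 3M)
17. 1 officer and 1 mutineer → the upper station.  (the lower station: 0O 0M; the upper station: 6O 4M)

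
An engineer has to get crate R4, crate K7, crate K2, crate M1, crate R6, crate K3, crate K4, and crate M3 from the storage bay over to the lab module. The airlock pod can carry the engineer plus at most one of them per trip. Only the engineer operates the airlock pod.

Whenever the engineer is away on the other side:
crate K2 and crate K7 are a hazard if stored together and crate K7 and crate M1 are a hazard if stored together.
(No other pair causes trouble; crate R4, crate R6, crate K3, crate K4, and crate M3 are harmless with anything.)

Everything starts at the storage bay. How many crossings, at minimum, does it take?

17

Counting alone: the engineer can take at most 1 across per trip to the lab module, so moving all 8 needs at least 8 loaded trips out, with a return between consecutive ones — at least 15 crossings.
The safety rule pushes this higher. Following every safe sequence of crossings, the most of the 8 that can be at the lab module as the airlock pod arrives there on crossing 15 is 7 — never all 8.
So no plan with fewer than 17 crossings exists, and this one achieves 17:
1. Engineer goes to the lab module with crate K7.  [the storage bay: crate K2, crate K3, crate K4, crate M1, crate M3, crate R4, crate R6 | the lab module: crate K7]
2. Engineer goes back to the storage bay alone.  [the storage bay: crate K2, crate K3, crate K4, crate M1, crate M3, crate R4, crate R6 | the lab module: crate K7]
3. Engineer goes to the lab module with crate R4.  [the storage bay: crate K2, crate K3, crate K4, crate M1, crate M3, crate R6 | the lab module: crate K7, crate R4]
4. Engineer goes back to the storage bay alone.  [the storage bay: crate K2, crate K3, crate K4, crate M1, crate M3, crate R6 | the lab module: crate K7, crate R4]
5. Engineer goes to the lab module with crate K2.  [the storage bay: crate K3, crate K4, crate M1, crate M3, crate R6 | the lab module: crate K2, crate K7, crate R4]
6. Engineer goes back to the storage bay with crate K7.  [the storage bay: crate K3, crate K4, crate K7, crate M1, crate M3, crate R6 | the lab module: crate K2, crate R4]
7. Engineer goes to the lab module with crate M1.  [the storage bay: crate K3, crate K4, crate K7, crate M3, crate R6 | the lab module: crate K2, crate M1, crate R4]
8. Engineer goes back to the storage bay alone.  [the storage bay: crate K3, crate K4, crate K7, crate M3, crate R6 | the lab module: crate K2, crate M1, crate R4]
9. Engineer goes to the lab module with crate R6.  [the storage bay: crate K3, crate K4, crate K7, crate M3 | the lab module: crate K2, crate M1, crate R4, crate R6]
10. Engineer goes back to the storage bay alone.  [the storage bay: crate K3, crate K4, crate K7, crate M3 | the lab module: crate K2, crate M1, crate R4, crate R6]
11. Engineer goes to the lab module with crate K3.  [the storage bay: crate K4, crate K7, crate M3 | the lab module: crate K2, crate K3, crate M1, crate R4, crate R6]
12. Engineer goes back to the storage bay alone.  [the storage bay: crate K4, crate K7, crate M3 | the lab module: crate K2, crate K3, crate M1, crate R4, crate R6]
13. Engineer goes to the lab module with crate K4.  [the storage bay: crate K7, crate M3 | the lab module: crate K2, crate K3, crate K4, crate M1, crate R4, crate R6]
14. Engineer goes back to the storage bay alone.  [the storage bay: crate K7, crate M3 | the lab module: crate K2, crate K3, crate K4, crate M1, crate R4, crate R6]
15. Engineer goes to the lab module with crate M3.  [the storage bay: crate K7 | the lab module: crate K2, crate K3, crate K4, crate M1, crate M3, crate R4, crate R6]
16. Engineer goes back to the storage bay alone.  [the storage bay: crate K7 | the lab module: crate K2, crate K3, crate K4, crate M1, crate M3, crate R4, crate R6]
17. Engineer goes to the lab module with crate K7.  [the storage bay: — | the lab module: crate K2, crate K3, crate K4, crate K7, crate M1, crate M3, crate R4, crate R6]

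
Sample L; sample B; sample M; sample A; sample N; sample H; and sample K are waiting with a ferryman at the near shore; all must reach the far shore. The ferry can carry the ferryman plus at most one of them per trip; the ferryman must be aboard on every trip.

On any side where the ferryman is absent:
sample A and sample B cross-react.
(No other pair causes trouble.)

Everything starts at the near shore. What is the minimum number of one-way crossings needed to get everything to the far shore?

13

Counting alone: the ferryman can take at most 1 across per trip to the far shore, so moving all 7 needs at least 7 loaded trips out, with a return between consecutive ones — at least 13 crossings.
The plan below uses exactly 13 crossings, so it is optimal:
1. Ferryman goes to the far shore with sample B.  [the near shore: sample A, sample H, sample K, sample L, sample M, sample N | the far shore: sample B]
2. Ferryman goes back to the near shore alone.  [the near shore: sample A, sample H, sample K, sample L, sample M, sample N | the far shore: sample B]
3. Ferryman goes to the far shore with sample L.  [the near shore: sample A, sample H, sample K, sample M, sample N | the far shore: sample B, sample L]
4. Ferryman goes back to the near shore alone.  [the near shore: sample A, sample H, sample K, sample M, sample N | the far shore: sample B, sample L]
5. Ferryman goes to the far shore with sample M.  [the near shore: sample A, sample H, sample K, sample N | the far shore: sample B, sample L, sample M]
6. Ferryman goes back to the near shore alone.  [the near shore: sample A, sample H, sample K, sample N | the far shore: sample B, sample L, sample M]
7. Ferryman goes to the far shore with sample N.  [the near shore: sample A, sample H, sample K | the far shore: sample B, sample L, sample M, sample N]
8. Ferryman goes back to the near shore alone.  [the near shore: sample A, sample H, sample K | the far shore: sample B, sample L, sample M, sample N]
9. Ferryman goes to the far shore with sample H.  [the near shore: sample A, sample K | the far shore: sample B, sample H, sample L, sample M, sample N]
10. Ferryman goes back to the near shore alone.  [the near shore: sample A, sample K | the far shore: sample B, sample H, sample L, sample M, sample N]
11. Ferryman goes to the far shore with sample K.  [the near shore: sample A | the far shore: sample B, sample H, sample K, sample L, sample M, sample N]
12. Ferryman goes back to the near shore alone.  [the near shore: sample A | the far shore: sample B, sample H, sample K, sample L, sample M, sample N]
13. Ferryman goes to the far shore with sample A.  [the near shore: — | the far shore: sample A, sample B, sample H, sample K, sample L, sample M, sample N]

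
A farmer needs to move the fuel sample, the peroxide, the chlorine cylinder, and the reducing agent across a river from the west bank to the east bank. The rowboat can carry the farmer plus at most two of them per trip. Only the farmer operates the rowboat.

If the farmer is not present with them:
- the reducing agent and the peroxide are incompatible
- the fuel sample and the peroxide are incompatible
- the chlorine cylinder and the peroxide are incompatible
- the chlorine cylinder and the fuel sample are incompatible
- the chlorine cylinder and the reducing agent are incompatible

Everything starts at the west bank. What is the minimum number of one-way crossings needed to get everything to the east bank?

Counting alone: the farmer can take at most 2 across per trip to the east bank, so moving all 4 needs at least 2 loaded trips out, with a return between consecutive ones — at least 3 crossings.
The safety rule pushes this higher. Following every safe sequence of crossings, the most of the 4 that can be at the east bank as the rowboat arrives there on crossing 3 is 3 — never all 4.
So no plan with fewer than 5 crossings exists, and this one achieves 5:
1. Farmer goes to the east bank with the chlorine cylinder and the peroxide.
2. Farmer goes back to the west bank with the peroxide.
3. Farmer goes to the east bank with the fuel sample and the reducing agent.
4. Farmer goes back to the west bank with the chlorine cylinder.
5. Farmer goes to the east bank with the chlorine cylinder and the peroxide.

5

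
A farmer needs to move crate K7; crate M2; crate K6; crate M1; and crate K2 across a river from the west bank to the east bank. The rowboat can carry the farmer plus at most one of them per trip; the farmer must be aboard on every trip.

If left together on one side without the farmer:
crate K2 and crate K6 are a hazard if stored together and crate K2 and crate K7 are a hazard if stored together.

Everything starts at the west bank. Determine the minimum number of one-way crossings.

Counting alone: the farmer can take at most 1 across per trip to the east bank, so moving all 5 needs at least 5 loaded trips out, with a return between consecutive ones — at least 9 crossings.
The safety rule pushes this higher. Following every safe sequence of crossings, the most of the 5 that can be at the east bank as the rowboat arrives there on crossing 9 is 4 — never all 5.
So no plan with fewer than 11 crossings exists, and this one achieves 11:
1. Farmer goes to the east bank with crate K2.
2. Farmer goes back to the west bank alone.
3. Farmer goes to the east bank with crate K7.
4. Farmer goes back to the west bank with crate K2.
5. Farmer goes to the east bank with crate K6.
6. Farmer goes back to the west bank alone.
7. Farmer goes to the east bank with crate M2.
8. Farmer goes back to the west bank alone.
9. Farmer goes to the east bank with crate M1.
10. Farmer goes back to the west bank alone.
11. Farmer goes to the east bank with crate K2.

11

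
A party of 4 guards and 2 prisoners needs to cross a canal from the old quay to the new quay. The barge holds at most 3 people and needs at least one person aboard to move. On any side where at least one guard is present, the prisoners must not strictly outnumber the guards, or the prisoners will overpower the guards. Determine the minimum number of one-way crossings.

Counting alone: each trip to the new quay takes at most 3 across and each return brings at least 1 back, so after t trips out (and t−1 returns) at most 3t − (t−1) of the 6 are across; that first reaches 6 at t = 3, so at least 5 crossings are needed.
The plan below uses exactly 5 crossings, so it is optimal:
1. 2 prisoners → the new quay.  (the old quay: 4G 0P; the new quay: 0G 2P)
2. 1 prisoner ← the old quay.  (the old quay: 4G 1P; the new quay: 0G 1P)
3. 2 guards and 1 prisoner → the new quay.  (the old quay: 2G 0P; the new quay: 2G 2P)
4. 1 prisoner ← the old quay.  (the old quay: 2G 1P; the new quay: 2G 1P)
5. 2 guards and 1 prisoner → the new quay.  (the old quay: 0G 0P; the new quay: 4G 2P)

5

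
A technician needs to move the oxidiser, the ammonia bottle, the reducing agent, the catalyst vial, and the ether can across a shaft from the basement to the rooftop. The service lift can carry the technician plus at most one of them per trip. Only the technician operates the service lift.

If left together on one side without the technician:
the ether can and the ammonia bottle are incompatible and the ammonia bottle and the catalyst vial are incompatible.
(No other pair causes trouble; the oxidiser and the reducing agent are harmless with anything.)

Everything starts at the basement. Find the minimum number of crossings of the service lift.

Counting alone: the technician can take at most 1 across per trip to the rooftop, so moving all 5 needs at least 5 loaded trips out, with a return between consecutive ones — at least 9 crossings.
The safety rule pushes this higher. Following every safe sequence of crossings, the most of the 5 that can be at the rooftop as the service lift arrives there on crossing 9 is 4 — never all 5.
So no plan with fewer than 11 crossings exists, and this one achieves 11:
1. Technician goes to the rooftop with the ammonia bottle.
2. Technician goes back to the basement alone.
3. Technician goes to the rooftop with the oxidiser.
4. Technician goes back to the basement alone.
5. Technician goes to the rooftop with the reducing agent.
6. Technician goes back to the basement alone.
7. Technician goes to the rooftop with the catalyst vial.
8. Technician goes back to the basement with the ammonia bottle.
9. Technician goes to the rooftop with the ether can.
10. Technician goes back to the basement alone.
11. Technician goes to the rooftop with the ammonia bottle.

11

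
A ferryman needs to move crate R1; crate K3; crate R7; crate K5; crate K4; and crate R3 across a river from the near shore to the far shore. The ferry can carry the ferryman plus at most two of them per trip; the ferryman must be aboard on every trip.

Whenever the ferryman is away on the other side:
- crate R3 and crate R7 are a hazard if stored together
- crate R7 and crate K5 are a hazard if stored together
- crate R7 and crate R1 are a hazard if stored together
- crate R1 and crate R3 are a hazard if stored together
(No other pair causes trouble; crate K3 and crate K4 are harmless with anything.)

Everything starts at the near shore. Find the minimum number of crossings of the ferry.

Counting alone: the ferryman can take at most 2 across per trip to the far shore, so moving all 6 needs at least 3 loaded trips out, with a return between consecutive ones — at least 5 crossings.
The safety rule pushes this higher. Following every safe sequence of crossings, the most of the 6 that can be at the far shore as the ferry arrives there on crossings 5, 7 is 4, 5 respectively — never all 6.
So no plan with fewer than 9 crossings exists, and this one achieves 9:
1. Ferryman goes to the far shore with crate R1 and crate R7.
2. Ferryman goes back to the near shore with crate R1.
3. Ferryman goes to the far shore with crate K3 and crate R1.
4. Ferryman goes back to the near shore with crate R1.
5. Ferryman goes to the far shore with crate K5 and crate R1.
6. Ferryman goes back to the near shore with crate R7.
7. Ferryman goes to the far shore with crate K4 and crate R7.
8. Ferryman goes back to the near shore with crate R7.
9. Ferryman goes to the far shore with crate R3 and crate R7.

9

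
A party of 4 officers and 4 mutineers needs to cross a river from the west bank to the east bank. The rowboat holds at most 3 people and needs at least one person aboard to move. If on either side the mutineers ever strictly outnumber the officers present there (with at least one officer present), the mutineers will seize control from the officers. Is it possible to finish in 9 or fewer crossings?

Yes — this plan uses 9 crossings (≤ 9):
1. 2 mutineers → the east bank.  (the west bank: 4O 2M; the east bank: 0O 2M)
2. 1 mutineer ← the west bank.  (the west bank: 4O 3M; the east bank: 0O 1M)
3. 3 mutineers → the east bank.  (the west bank: 4O 0M; the east bank: 0O 4M)
4. 1 mutineer ← the west bank.  (the west bank: 4O 1M; the east bank: 0O 3M)
5. 3 officers → the east bank.  (the west bank: 1O 1M; the east bank: 3O 3M)
6. 1 officer and 1 mutineer ← the west bank.  (the west bank: 2O 2M; the east bank: 2O 2M)
7. 2 officers → the east bank.  (the west bank: 0O 2M; the east bank: 4O 2M)
8. 1 mutineer ← the west bank.  (the west bank: 0O 3M; the east bank: 4O 1M)
9. 3 mutineers → the east bank.  (the west bank: 0O 0M; the east bank: 4O 4M)

Yes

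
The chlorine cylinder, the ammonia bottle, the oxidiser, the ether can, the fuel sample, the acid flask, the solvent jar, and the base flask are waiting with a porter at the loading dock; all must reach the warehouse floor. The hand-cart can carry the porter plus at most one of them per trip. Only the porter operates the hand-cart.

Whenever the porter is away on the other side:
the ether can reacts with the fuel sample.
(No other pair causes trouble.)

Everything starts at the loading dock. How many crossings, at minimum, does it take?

15

Counting alone: the porter can take at most 1 across per trip to the warehouse floor, so moving all 8 needs at least 8 loaded trips out, with a return between consecutive ones — at least 15 crossings.
The plan below uses exactly 15 crossings, so it is optimal:
1. Porter goes to the warehouse floor with the ether can.
2. Porter goes back to the loading dock alone.
3. Porter goes to the warehouse floor with the chlorine cylinder.
4. Porter goes back to the loading dock alone.
5. Porter goes to the warehouse floor with the ammonia bottle.
6. Porter goes back to the loading dock alone.
7. Porter goes to the warehouse floor with the oxidiser.
8. Porter goes back to the loading dock alone.
9. Porter goes to the warehouse floor with the acid flask.
10. Porter goes back to the loading dock alone.
11. Porter goes to the warehouse floor with the solvent jar.
12. Porter goes back to the loading dock alone.
13. Porter goes to the warehouse floor with the base flask.
14. Porter goes back to the loading dock alone.
15. Porter goes to the warehouse floor with the fuel sample.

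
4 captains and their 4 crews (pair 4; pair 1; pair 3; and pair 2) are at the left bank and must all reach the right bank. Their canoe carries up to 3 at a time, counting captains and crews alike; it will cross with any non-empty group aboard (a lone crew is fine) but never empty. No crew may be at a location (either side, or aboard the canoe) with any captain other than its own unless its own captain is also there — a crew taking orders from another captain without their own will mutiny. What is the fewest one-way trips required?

9

Counting alone: each trip to the right bank takes at most 3 across and each return brings at least 1 back, so after t trips out (and t−1 returns) at most 3t − (t−1) of the 8 are across; that first reaches 8 at t = 4, so at least 7 crossings are needed.
The safety rule pushes this higher. Following every safe sequence of crossings, the most of the 8 that can be at the right bank as the canoe arrives there on crossing 7 is 7 — never all 8.
So no plan with fewer than 9 crossings exists, and this one achieves 9:
1. captain 4 and crew 4 cross → the right bank.
2. captain 4 crosses ← the left bank.
3. captain 1, captain 4, and crew 1 cross → the right bank.
4. captain 4 and crew 4 cross ← the left bank.
5. captain 2, captain 3, and captain 4 cross → the right bank.
6. crew 1 crosses ← the left bank.
7. crew 1 and crew 4 cross → the right bank.
8. crew 4 crosses ← the left bank.
9. crew 2, crew 3, and crew 4 cross → the right bank.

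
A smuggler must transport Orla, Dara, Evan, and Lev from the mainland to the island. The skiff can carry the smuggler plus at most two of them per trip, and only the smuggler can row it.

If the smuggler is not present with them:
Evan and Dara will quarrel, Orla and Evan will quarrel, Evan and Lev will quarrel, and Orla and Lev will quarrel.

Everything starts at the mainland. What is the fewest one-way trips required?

5

Counting alone: the smuggler can take at most 2 across per trip to the island, so moving all 4 needs at least 2 loaded trips out, with a return between consecutive ones — at least 3 crossings.
The safety rule pushes this higher. Following every safe sequence of crossings, the most of the 4 that can be at the island as the skiff arrives there on crossing 3 is 3 — never all 4.
So no plan with fewer than 5 crossings exists, and this one achieves 5:
1. Smuggler goes to the island with Evan and Orla.  [the mainland: Dara, Lev | the island: Evan, Orla]
2. Smuggler goes back to the mainland with Orla.  [the mainland: Dara, Lev, Orla | the island: Evan]
3. Smuggler goes to the island with Dara and Orla.  [the mainland: Lev | the island: Dara, Evan, Orla]
4. Smuggler goes back to the mainland with Evan.  [the mainland: Evan, Lev | the island: Dara, Orla]
5. Smuggler goes to the island with Evan and Lev.  [the mainland: — | the island: Dara, Evan, Lev, Orla]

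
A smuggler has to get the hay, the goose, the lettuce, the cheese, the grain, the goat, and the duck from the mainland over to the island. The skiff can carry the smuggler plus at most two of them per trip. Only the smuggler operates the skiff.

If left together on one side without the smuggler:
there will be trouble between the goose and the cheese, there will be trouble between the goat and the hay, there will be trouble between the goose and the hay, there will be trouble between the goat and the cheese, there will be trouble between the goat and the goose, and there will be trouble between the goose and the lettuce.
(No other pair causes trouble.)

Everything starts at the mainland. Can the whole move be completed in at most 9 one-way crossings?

No

Counting alone: the smuggler can take at most 2 across per trip to the island, so moving all 7 needs at least 4 loaded trips out, with a return between consecutive ones — at least 7 crossings.
The safety rule pushes this higher. Following every safe sequence of crossings, the most of the 7 that can be at the island as the skiff arrives there on crossings 7, 9 is 5, 6 respectively — never all 7.
So the move cannot be finished within 9 crossings. (The shortest complete plan takes 11:)
1. Smuggler goes to the island with the goat and the goose.  [the mainland: the cheese, the duck, the grain, the hay, the lettuce | the island: the goat, the goose]
2. Smuggler goes back to the mainland with the goose.  [the mainland: the cheese, the duck, the goose, the grain, the hay, the lettuce | the island: the goat]
3. Smuggler goes to the island with the goose and the lettuce.  [the mainland: the cheese, the duck, the grain, the hay | the island: the goat, the goose, the lettuce]
4. Smuggler goes back to the mainland with the goose.  [the mainland: the cheese, the duck, the goose, the grain, the hay | the island: the goat, the lettuce]
5. Smuggler goes to the island with the cheese and the hay.  [the mainland: the duck, the goose, the grain | the island: the cheese, the goat, the hay, the lettuce]
6. Smuggler goes back to the mainland with the goat.  [the mainland: the duck, the goat, the goose, the grain | the island: the cheese, the hay, the lettuce]
7. Smuggler goes to the island with the goose and the grain.  [the mainland: the duck, the goat | the island: the cheese, the goose, the grain, the hay, the lettuce]
8. Smuggler goes back to the mainland with the goose.  [the mainland: the duck, the goat, the goose | the island: the cheese, the grain, the hay, the lettuce]
9. Smuggler goes to the island with the duck and the goose.  [the mainland: the goat | the island: the cheese, the duck, the goose, the grain, the hay, the lettuce]
10. Smuggler goes back to the mainland with the goose.  [the mainland: the goat, the goose | the island: the cheese, the duck, the grain, the hay, the lettuce]
11. Smuggler goes to the island with the goat and the goose.  [the mainland: — | the island: the cheese, the duck, the goat, the goose, the grain, the hay, the lettuce]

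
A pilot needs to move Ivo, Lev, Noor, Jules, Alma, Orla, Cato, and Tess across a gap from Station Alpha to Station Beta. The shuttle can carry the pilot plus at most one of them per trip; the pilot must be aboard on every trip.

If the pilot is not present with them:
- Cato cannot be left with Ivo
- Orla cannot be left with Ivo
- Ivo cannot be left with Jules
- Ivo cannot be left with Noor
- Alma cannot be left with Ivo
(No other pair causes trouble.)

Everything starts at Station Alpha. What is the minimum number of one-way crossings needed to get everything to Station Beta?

impossible

Following every safe sequence of crossings from the start, the most of the 8 that can be at Station Beta as the shuttle arrives there on crossings 1, 3, 5, 7 is 1, 2, 3, 4 respectively; the best ever achieved is 4 of 8.
From crossing 9 on, no configuration arises that was not already reachable earlier: only 52 distinct safe configurations (who is on which side, and where the shuttle is) can ever be reached, none of them has everyone across, and every continuation just revisits them. So no valid plan exists.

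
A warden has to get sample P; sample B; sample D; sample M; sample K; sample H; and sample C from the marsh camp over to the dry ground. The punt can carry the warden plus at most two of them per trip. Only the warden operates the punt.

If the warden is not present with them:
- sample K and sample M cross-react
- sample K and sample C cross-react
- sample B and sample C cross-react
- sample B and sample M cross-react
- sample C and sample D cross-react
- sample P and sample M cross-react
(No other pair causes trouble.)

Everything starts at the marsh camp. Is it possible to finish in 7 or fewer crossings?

No

Counting alone: the warden can take at most 2 across per trip to the dry ground, so moving all 7 needs at least 4 loaded trips out, with a return between consecutive ones — at least 7 crossings.
The safety rule pushes this higher. Following every safe sequence of crossings, the most of the 7 that can be at the dry ground as the punt arrives there on crossing 7 is 6 — never all 7.
So the move cannot be finished within 7 crossings. (The shortest complete plan takes 9:)
1. Warden goes to the dry ground with sample C and sample M.  [the marsh camp: sample B, sample D, sample H, sample K, sample P | the dry ground: sample C, sample M]
2. Warden goes back to the marsh camp alone.  [the marsh camp: sample B, sample D, sample H, sample K, sample P | the dry ground: sample C, sample M]
3. Warden goes to the dry ground with sample P.  [the marsh camp: sample B, sample D, sample H, sample K | the dry ground: sample C, sample M, sample P]
4. Warden goes back to the marsh camp with sample M.  [the marsh camp: sample B, sample D, sample H, sample K, sample M | the dry ground: sample C, sample P]
5. Warden goes to the dry ground with sample B and sample K.  [the marsh camp: sample D, sample H, sample M | the dry ground: sample B, sample C, sample K, sample P]
6. Warden goes back to the marsh camp with sample C.  [the marsh camp: sample C, sample D, sample H, sample M | the dry ground: sample B, sample K, sample P]
7. Warden goes to the dry ground with sample D and sample H.  [the marsh camp: sample C, sample M | the dry ground: sample B, sample D, sample H, sample K, sample P]
8. Warden goes back to the marsh camp alone.  [the marsh camp: sample C, sample M | the dry ground: sample B, sample D, sample H, sample K, sample P]
9. Warden goes to the dry ground with sample C and sample M.  [the marsh camp: — | the dry ground: sample B, sample C, sample D, sample H, sample K, sample M, sample P]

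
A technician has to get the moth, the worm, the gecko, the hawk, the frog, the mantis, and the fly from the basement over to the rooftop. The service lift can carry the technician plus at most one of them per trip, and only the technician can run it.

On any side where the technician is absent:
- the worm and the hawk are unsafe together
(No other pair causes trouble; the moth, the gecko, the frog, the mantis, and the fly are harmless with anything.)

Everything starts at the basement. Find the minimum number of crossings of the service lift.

13

Counting alone: the technician can take at most 1 across per trip to the rooftop, so moving all 7 needs at least 7 loaded trips out, with a return between consecutive ones — at least 13 crossings.
The plan below uses exactly 13 crossings, so it is optimal:
1. Technician goes to the rooftop with the worm.
2. Technician goes back to the basement alone.
3. Technician goes to the rooftop with the moth.
4. Technician goes back to the basement alone.
5. Technician goes to the rooftop with the gecko.
6. Technician goes back to the basement alone.
7. Technician goes to the rooftop with the frog.
8. Technician goes back to the basement alone.
9. Technician goes to the rooftop with the mantis.
10. Technician goes back to the basement alone.
11. Technician goes to the rooftop with the fly.
12. Technician goes back to the basement alone.
13. Technician goes to the rooftop with the hawk.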